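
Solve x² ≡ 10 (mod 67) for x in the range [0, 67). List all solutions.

Since 67 ≡ 3 (mod 4), a square root of 10 is 10^((67+1)/4) = 10^17 mod 67.
Repeated squaring: 10^2≡33, 10^4≡17, 10^8≡21, 10^16≡39 (mod 67).
10^17 = 10^(16+1) ≡ 55 (mod 67).
Check: 55² = 3025 ≡ 10 (mod 67). The two roots are 12 and 55.

12, 55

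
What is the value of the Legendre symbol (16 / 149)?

Pull out 2^4: since 149 ≡ 5 (mod 8), (2/149) = -1, so (2/149)^4 = +1.
Reached (1/149) = 1. Collecting the sign flips along the way, the symbol is +1.

1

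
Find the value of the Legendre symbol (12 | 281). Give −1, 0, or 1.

-1

Pull out 2^2: since 281 ≡ 1 (mod 8), (2/281) = +1, so (2/281)^2 = +1.
Reciprocity: 3 ≡ 3 and 281 ≡ 1 (mod 4), so (3/281) = +(281/3).
Reduce top mod 3: now compute (2/3).
Pull out 2: since 3 ≡ 3 (mod 8), (2/3) = -1.
Reached (1/3) = 1. Collecting the sign flips along the way, the symbol is -1.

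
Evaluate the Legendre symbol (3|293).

Euler's criterion: (3/293) ≡ 3^146 (mod 293).
3^2 ≡ 9 (mod 293)
3^4 ≡ 81 (mod 293)
3^8 ≡ 115 (mod 293)
3^16 ≡ 40 (mod 293)
3^32 ≡ 135 (mod 293)
3^64 ≡ 59 (mod 293)
3^128 ≡ 258 (mod 293)
3^146 = 3^(128+16+2) ≡ 292 (mod 293).
Result is 292 ≡ −1, so (3/293) = −1.

-1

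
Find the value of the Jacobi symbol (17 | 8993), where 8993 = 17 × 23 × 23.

Reciprocity: 17 ≡ 1 and 8993 ≡ 1 (mod 4), so (17/8993) = +(8993/17).
Reduce top mod 17: now compute (0/17).
Top reduces to 0: gcd > 1, so the symbol is 0.

0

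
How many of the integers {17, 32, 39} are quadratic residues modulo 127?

2

(17/127) = +1 → QR.
(32/127) = +1 → QR.
(39/127) = -1 → non-residue.
Total quadratic residues among the 3: 2.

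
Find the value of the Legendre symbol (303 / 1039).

1

Reciprocity: 303 ≡ 3 and 1039 ≡ 3 (mod 4), so (303/1039) = −(1039/303).
Reduce top mod 303: now compute (130/303).
Pull out 2: since 303 ≡ 7 (mod 8), (2/303) = +1.
Reciprocity: 65 ≡ 1 and 303 ≡ 3 (mod 4), so (65/303) = +(303/65).
Reduce top mod 65: now compute (43/65).
Reciprocity: 43 ≡ 3 and 65 ≡ 1 (mod 4), so (43/65) = +(65/43).
Reduce top mod 43: now compute (22/43).
Pull out 2: since 43 ≡ 3 (mod 8), (2/43) = -1.
Reciprocity: 11 ≡ 3 and 43 ≡ 3 (mod 4), so (11/43) = −(43/11).
Reduce top mod 11: now compute (10/11).
Pull out 2: since 11 ≡ 3 (mod 8), (2/11) = -1.
Reciprocity: 5 ≡ 1 and 11 ≡ 3 (mod 4), so (5/11) = +(11/5).
Reduce top mod 5: now compute (1/5).
Reached (1/5) = 1. Collecting the sign flips along the way, the symbol is +1.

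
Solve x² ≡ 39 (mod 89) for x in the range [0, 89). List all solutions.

89 ≡ 1 (mod 4), so we find a root by search.
Trying successive values, 22² = 484 ≡ 39 (mod 89). The other root is 89 − 22 = 67.

22, 67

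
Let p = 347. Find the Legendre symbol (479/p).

First reduce: 479 ≡ 132 (mod 347).
Pull out 2^2: since 347 ≡ 3 (mod 8), (2/347) = -1, so (2/347)^2 = +1.
Reciprocity: 33 ≡ 1 and 347 ≡ 3 (mod 4), so (33/347) = +(347/33).
Reduce top mod 33: now compute (17/33).
Reciprocity: 17 ≡ 1 and 33 ≡ 1 (mod 4), so (17/33) = +(33/17).
Reduce top mod 17: now compute (16/17).
Pull out 2^4: since 17 ≡ 1 (mod 8), (2/17) = +1, so (2/17)^4 = +1.
Reached (1/17) = 1. Collecting the sign flips along the way, the symbol is +1.

1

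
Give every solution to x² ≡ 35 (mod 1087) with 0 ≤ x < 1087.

47, 1040

Since 1087 ≡ 3 (mod 4), a square root of 35 is 35^((1087+1)/4) = 35^272 mod 1087.
Repeated squaring: 35^2≡138, 35^4≡565, 35^8≡734, 35^16≡691, 35^32≡288, 35^64≡332, 35^128≡437, 35^256≡744 (mod 1087).
35^272 = 35^(256+16) ≡ 1040 (mod 1087).
Check: 1040² = 1081600 ≡ 35 (mod 1087). The two roots are 47 and 1040.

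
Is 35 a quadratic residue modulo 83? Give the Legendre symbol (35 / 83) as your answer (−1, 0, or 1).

-1

Reciprocity: 35 ≡ 3 and 83 ≡ 3 (mod 4), so (35/83) = −(83/35).
Reduce top mod 35: now compute (13/35).
Reciprocity: 13 ≡ 1 and 35 ≡ 3 (mod 4), so (13/35) = +(35/13).
Reduce top mod 13: now compute (9/13).
Reciprocity: 9 ≡ 1 and 13 ≡ 1 (mod 4), so (9/13) = +(13/9).
Reduce top mod 9: now compute (4/9).
Pull out 2^2: since 9 ≡ 1 (mod 8), (2/9) = +1, so (2/9)^2 = +1.
Reached (1/9) = 1. Collecting the sign flips along the way, the symbol is -1.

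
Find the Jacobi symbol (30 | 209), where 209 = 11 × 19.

-1

Pull out 2: since 209 ≡ 1 (mod 8), (2/209) = +1.
Reciprocity: 15 ≡ 3 and 209 ≡ 1 (mod 4), so (15/209) = +(209/15).
Reduce top mod 15: now compute (14/15).
Pull out 2: since 15 ≡ 7 (mod 8), (2/15) = +1.
Reciprocity: 7 ≡ 3 and 15 ≡ 3 (mod 4), so (7/15) = −(15/7).
Reduce top mod 7: now compute (1/7).
Reached (1/7) = 1. Collecting the sign flips along the way, the symbol is -1.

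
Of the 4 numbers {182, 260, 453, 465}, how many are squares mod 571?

(182/571) = +1 → QR.
(260/571) = +1 → QR.
(453/571) = +1 → QR.
(465/571) = -1 → non-residue.
Total quadratic residues among the 4: 3.

3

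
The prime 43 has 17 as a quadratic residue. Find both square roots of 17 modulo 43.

Since 43 ≡ 3 (mod 4), a square root of 17 is 17^((43+1)/4) = 17^11 mod 43.
Repeated squaring: 17^2≡31, 17^4≡15, 17^8≡10 (mod 43).
17^11 = 17^(8+2+1) ≡ 24 (mod 43).
Check: 24² = 576 ≡ 17 (mod 43). The two roots are 19 and 24.

19, 24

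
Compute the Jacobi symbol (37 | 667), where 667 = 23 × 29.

1

Reciprocity: 37 ≡ 1 and 667 ≡ 3 (mod 4), so (37/667) = +(667/37).
Reduce top mod 37: now compute (1/37).
Reached (1/37) = 1. Collecting the sign flips along the way, the symbol is +1.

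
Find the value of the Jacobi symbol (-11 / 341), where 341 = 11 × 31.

First reduce: -11 ≡ 330 (mod 341).
Pull out 2: since 341 ≡ 5 (mod 8), (2/341) = -1.
Reciprocity: 165 ≡ 1 and 341 ≡ 1 (mod 4), so (165/341) = +(341/165).
Reduce top mod 165: now compute (11/165).
Reciprocity: 11 ≡ 3 and 165 ≡ 1 (mod 4), so (11/165) = +(165/11).
Reduce top mod 11: now compute (0/11).
Top reduces to 0: gcd > 1, so the symbol is 0.

0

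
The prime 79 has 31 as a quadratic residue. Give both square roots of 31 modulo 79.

30, 49

Since 79 ≡ 3 (mod 4), a square root of 31 is 31^((79+1)/4) = 31^20 mod 79.
Repeated squaring: 31^2≡13, 31^4≡11, 31^8≡42, 31^16≡26 (mod 79).
31^20 = 31^(16+4) ≡ 49 (mod 79).
Check: 49² = 2401 ≡ 31 (mod 79). The two roots are 30 and 49.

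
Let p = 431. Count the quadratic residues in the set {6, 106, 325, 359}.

(6/431) = +1 → QR.
(106/431) = +1 → QR.
(325/431) = -1 → non-residue.
(359/431) = -1 → non-residue.
Total quadratic residues among the 4: 2.

2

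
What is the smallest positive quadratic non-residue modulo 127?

(2/127) = +1, so 2 is a residue.
(3/127) = −1, so 3 is the smallest positive non-residue mod 127.

3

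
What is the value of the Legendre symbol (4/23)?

1

Pull out 2^2: since 23 ≡ 7 (mod 8), (2/23) = +1, so (2/23)^2 = +1.
Reached (1/23) = 1. Collecting the sign flips along the way, the symbol is +1.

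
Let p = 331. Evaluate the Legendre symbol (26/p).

Pull out 2: since 331 ≡ 3 (mod 8), (2/331) = -1.
Reciprocity: 13 ≡ 1 and 331 ≡ 3 (mod 4), so (13/331) = +(331/13).
Reduce top mod 13: now compute (6/13).
Pull out 2: since 13 ≡ 5 (mod 8), (2/13) = -1.
Reciprocity: 3 ≡ 3 and 13 ≡ 1 (mod 4), so (3/13) = +(13/3).
Reduce top mod 3: now compute (1/3).
Reached (1/3) = 1. Collecting the sign flips along the way, the symbol is +1.

1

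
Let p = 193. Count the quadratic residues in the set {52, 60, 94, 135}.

(52/193) = -1 → non-residue.
(60/193) = -1 → non-residue.
(94/193) = -1 → non-residue.
(135/193) = -1 → non-residue.
Total quadratic residues among the 4: 0.

0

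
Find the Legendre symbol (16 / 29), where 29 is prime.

Euler's criterion: (16/29) ≡ 16^14 (mod 29).
16^2 ≡ 24 (mod 29)
16^4 ≡ 25 (mod 29)
16^8 ≡ 16 (mod 29)
16^14 = 16^(8+4+2) ≡ 1 (mod 29).
Result is 1, so (16/29) = 1.

1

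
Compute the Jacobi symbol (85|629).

Reciprocity: 85 ≡ 1 and 629 ≡ 1 (mod 4), so (85/629) = +(629/85).
Reduce top mod 85: now compute (34/85).
Pull out 2: since 85 ≡ 5 (mod 8), (2/85) = -1.
Reciprocity: 17 ≡ 1 and 85 ≡ 1 (mod 4), so (17/85) = +(85/17).
Reduce top mod 17: now compute (0/17).
Top reduces to 0: gcd > 1, so the symbol is 0.

0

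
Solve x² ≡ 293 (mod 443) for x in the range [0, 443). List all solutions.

208, 235

Since 443 ≡ 3 (mod 4), a square root of 293 is 293^((443+1)/4) = 293^111 mod 443.
Repeated squaring: 293^2≡350, 293^4≡232, 293^8≡221, 293^16≡111, 293^32≡360, 293^64≡244 (mod 443).
293^111 = 293^(64+32+8+4+2+1) ≡ 208 (mod 443).
Check: 208² = 43264 ≡ 293 (mod 443). The two roots are 208 and 235.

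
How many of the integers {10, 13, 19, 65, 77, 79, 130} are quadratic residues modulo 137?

4

(10/137) = -1 → non-residue.
(13/137) = -1 → non-residue.
(19/137) = +1 → QR.
(65/137) = +1 → QR.
(77/137) = +1 → QR.
(79/137) = -1 → non-residue.
(130/137) = +1 → QR.
Total quadratic residues among the 7: 4.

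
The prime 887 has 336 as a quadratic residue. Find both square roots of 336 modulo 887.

205, 682

Since 887 ≡ 3 (mod 4), a square root of 336 is 336^((887+1)/4) = 336^222 mod 887.
Repeated squaring: 336^2≡247, 336^4≡693, 336^8≡382, 336^16≡456, 336^32≡378, 336^64≡77, 336^128≡607 (mod 887).
336^222 = 336^(128+64+16+8+4+2) ≡ 205 (mod 887).
Check: 205² = 42025 ≡ 336 (mod 887). The two roots are 205 and 682.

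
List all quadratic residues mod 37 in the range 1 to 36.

1 3 4 7 9 10 11 12 16 21 25 26 27 28 30 33 34 36

Square k = 1,…,18 (k and 37−k give the same square):
1²=1, 2²=4, 3²=9, 4²=16, 5²=25, 6²=36, 7²≡12, 8²≡27, 9²≡7, 10²≡26, 11²≡10, 12²≡33, 13²≡21, 14²≡11, 15²≡3, 16²≡34, 17²≡30, 18²≡28 (mod 37).
So the quadratic residues mod 37 are {1, 3, 4, 7, 9, 10, 11, 12, 16, 21, 25, 26, 27, 28, 30, 33, 34, 36}.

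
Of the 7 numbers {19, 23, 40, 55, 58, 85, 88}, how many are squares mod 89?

4

(19/89) = -1 → non-residue.
(23/89) = -1 → non-residue.
(40/89) = +1 → QR.
(55/89) = +1 → QR.
(58/89) = -1 → non-residue.
(85/89) = +1 → QR.
(88/89) = +1 → QR.
Total quadratic residues among the 7: 4.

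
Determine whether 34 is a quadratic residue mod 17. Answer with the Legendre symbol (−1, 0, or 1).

First reduce: 34 ≡ 0 (mod 17).
Top reduces to 0: gcd > 1, so the symbol is 0.

0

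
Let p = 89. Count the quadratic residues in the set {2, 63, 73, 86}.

(2/89) = +1 → QR.
(63/89) = -1 → non-residue.
(73/89) = +1 → QR.
(86/89) = -1 → non-residue.
Total quadratic residues among the 4: 2.

2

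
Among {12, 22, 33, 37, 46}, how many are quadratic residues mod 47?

2

(12/47) = +1 → QR.
(22/47) = -1 → non-residue.
(33/47) = -1 → non-residue.
(37/47) = +1 → QR.
(46/47) = -1 → non-residue.
Total quadratic residues among the 5: 2.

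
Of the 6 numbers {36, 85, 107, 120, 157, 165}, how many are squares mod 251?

(36/251) = +1 → QR.
(85/251) = +1 → QR.
(107/251) = -1 → non-residue.
(120/251) = -1 → non-residue.
(157/251) = -1 → non-residue.
(165/251) = -1 → non-residue.
Total quadratic residues among the 6: 2.

2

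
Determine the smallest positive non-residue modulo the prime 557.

(2/557) = −1, so 2 is the smallest positive non-residue mod 557.

2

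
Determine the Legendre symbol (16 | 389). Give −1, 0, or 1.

Pull out 2^4: since 389 ≡ 5 (mod 8), (2/389) = -1, so (2/389)^4 = +1.
Reached (1/389) = 1. Collecting the sign flips along the way, the symbol is +1.

1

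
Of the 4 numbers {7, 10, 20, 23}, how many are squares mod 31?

(7/31) = +1 → QR.
(10/31) = +1 → QR.
(20/31) = +1 → QR.
(23/31) = -1 → non-residue.
Total quadratic residues among the 4: 3.

3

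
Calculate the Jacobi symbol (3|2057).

-1

Reciprocity: 3 ≡ 3 and 2057 ≡ 1 (mod 4), so (3/2057) = +(2057/3).
Reduce top mod 3: now compute (2/3).
Pull out 2: since 3 ≡ 3 (mod 8), (2/3) = -1.
Reached (1/3) = 1. Collecting the sign flips along the way, the symbol is -1.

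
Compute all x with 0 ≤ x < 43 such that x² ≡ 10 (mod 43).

Since 43 ≡ 3 (mod 4), a square root of 10 is 10^((43+1)/4) = 10^11 mod 43.
Repeated squaring: 10^2≡14, 10^4≡24, 10^8≡17 (mod 43).
10^11 = 10^(8+2+1) ≡ 15 (mod 43).
Check: 15² = 225 ≡ 10 (mod 43). The two roots are 15 and 28.

15, 28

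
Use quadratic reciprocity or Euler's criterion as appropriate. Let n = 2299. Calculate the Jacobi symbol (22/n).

0

Pull out 2: since 2299 ≡ 3 (mod 8), (2/2299) = -1.
Reciprocity: 11 ≡ 3 and 2299 ≡ 3 (mod 4), so (11/2299) = −(2299/11).
Reduce top mod 11: now compute (0/11).
Top reduces to 0: gcd > 1, so the symbol is 0.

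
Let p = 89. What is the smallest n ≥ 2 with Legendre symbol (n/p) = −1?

3

(2/89) = +1, so 2 is a residue.
(3/89) = −1, so 3 is the smallest positive non-residue mod 89.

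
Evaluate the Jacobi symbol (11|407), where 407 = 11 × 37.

Reciprocity: 11 ≡ 3 and 407 ≡ 3 (mod 4), so (11/407) = −(407/11).
Reduce top mod 11: now compute (0/11).
Top reduces to 0: gcd > 1, so the symbol is 0.

0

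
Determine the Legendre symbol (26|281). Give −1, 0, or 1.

Euler's criterion: (26/281) ≡ 26^140 (mod 281).
26^2 ≡ 114 (mod 281)
26^4 ≡ 70 (mod 281)
26^8 ≡ 123 (mod 281)
26^16 ≡ 236 (mod 281)
26^32 ≡ 58 (mod 281)
26^64 ≡ 273 (mod 281)
26^128 ≡ 64 (mod 281)
26^140 = 26^(128+8+4) ≡ 280 (mod 281).
Result is 280 ≡ −1, so (26/281) = −1.

-1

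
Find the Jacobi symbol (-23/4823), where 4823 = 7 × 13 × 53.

First reduce: -23 ≡ 4800 (mod 4823).
Pull out 2^6: since 4823 ≡ 7 (mod 8), (2/4823) = +1, so (2/4823)^6 = +1.
Reciprocity: 75 ≡ 3 and 4823 ≡ 3 (mod 4), so (75/4823) = −(4823/75).
Reduce top mod 75: now compute (23/75).
Reciprocity: 23 ≡ 3 and 75 ≡ 3 (mod 4), so (23/75) = −(75/23).
Reduce top mod 23: now compute (6/23).
Pull out 2: since 23 ≡ 7 (mod 8), (2/23) = +1.
Reciprocity: 3 ≡ 3 and 23 ≡ 3 (mod 4), so (3/23) = −(23/3).
Reduce top mod 3: now compute (2/3).
Pull out 2: since 3 ≡ 3 (mod 8), (2/3) = -1.
Reached (1/3) = 1. Collecting the sign flips along the way, the symbol is +1.

1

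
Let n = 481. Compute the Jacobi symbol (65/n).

0

Reciprocity: 65 ≡ 1 and 481 ≡ 1 (mod 4), so (65/481) = +(481/65).
Reduce top mod 65: now compute (26/65).
Pull out 2: since 65 ≡ 1 (mod 8), (2/65) = +1.
Reciprocity: 13 ≡ 1 and 65 ≡ 1 (mod 4), so (13/65) = +(65/13).
Reduce top mod 13: now compute (0/13).
Top reduces to 0: gcd > 1, so the symbol is 0.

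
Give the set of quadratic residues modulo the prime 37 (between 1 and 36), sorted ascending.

Square k = 1,…,18 (k and 37−k give the same square):
1²=1, 2²=4, 3²=9, 4²=16, 5²=25, 6²=36, 7²≡12, 8²≡27, 9²≡7, 10²≡26, 11²≡10, 12²≡33, 13²≡21, 14²≡11, 15²≡3, 16²≡34, 17²≡30, 18²≡28 (mod 37).
So the quadratic residues mod 37 are {1, 3, 4, 7, 9, 10, 11, 12, 16, 21, 25, 26, 27, 28, 30, 33, 34, 36}.

1 3 4 7 9 10 11 12 16 21 25 26 27 28 30 33 34 36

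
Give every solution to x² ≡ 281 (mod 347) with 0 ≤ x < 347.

119, 228

Since 347 ≡ 3 (mod 4), a square root of 281 is 281^((347+1)/4) = 281^87 mod 347.
Repeated squaring: 281^2≡192, 281^4≡82, 281^8≡131, 281^16≡158, 281^32≡327, 281^64≡53 (mod 347).
281^87 = 281^(64+16+4+2+1) ≡ 119 (mod 347).
Check: 119² = 14161 ≡ 281 (mod 347). The two roots are 119 and 228.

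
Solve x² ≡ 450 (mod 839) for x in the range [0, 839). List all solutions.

404, 435

Since 839 ≡ 3 (mod 4), a square root of 450 is 450^((839+1)/4) = 450^210 mod 839.
Repeated squaring: 450^2≡301, 450^4≡828, 450^8≡121, 450^16≡378, 450^32≡254, 450^64≡752, 450^128≡18 (mod 839).
450^210 = 450^(128+64+16+2) ≡ 404 (mod 839).
Check: 404² = 163216 ≡ 450 (mod 839). The two roots are 404 and 435.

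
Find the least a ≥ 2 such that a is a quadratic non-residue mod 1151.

13

(2/1151) = +1, so 2 is a residue.
(3/1151) = +1, so 3 is a residue.
(4/1151) = +1, so 4 is a residue.
(5/1151) = +1, so 5 is a residue.
(6/1151) = +1, so 6 is a residue.
(7/1151) = +1, so 7 is a residue.
(8/1151) = +1, so 8 is a residue.
(9/1151) = +1, so 9 is a residue.
(10/1151) = +1, so 10 is a residue.
(11/1151) = +1, so 11 is a residue.
(12/1151) = +1, so 12 is a residue.
(13/1151) = −1, so 13 is the smallest positive non-residue mod 1151.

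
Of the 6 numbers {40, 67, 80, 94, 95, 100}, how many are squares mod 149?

4

(40/149) = -1 → non-residue.
(67/149) = +1 → QR.
(80/149) = +1 → QR.
(94/149) = -1 → non-residue.
(95/149) = +1 → QR.
(100/149) = +1 → QR.
Total quadratic residues among the 6: 4.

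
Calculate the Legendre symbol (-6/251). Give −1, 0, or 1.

Euler's criterion: (-6/251) ≡ 245^125 (mod 251).
245^2 ≡ 36 (mod 251)
245^4 ≡ 41 (mod 251)
245^8 ≡ 175 (mod 251)
245^16 ≡ 3 (mod 251)
245^32 ≡ 9 (mod 251)
245^64 ≡ 81 (mod 251)
245^125 = 245^(64+32+16+8+4+1) ≡ 1 (mod 251).
Result is 1, so (-6/251) = 1.

1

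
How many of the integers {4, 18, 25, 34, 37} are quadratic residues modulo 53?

3

(4/53) = +1 → QR.
(18/53) = -1 → non-residue.
(25/53) = +1 → QR.
(34/53) = -1 → non-residue.
(37/53) = +1 → QR.
Total quadratic residues among the 5: 3.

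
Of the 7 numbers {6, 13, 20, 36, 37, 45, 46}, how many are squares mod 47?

3

(6/47) = +1 → QR.
(13/47) = -1 → non-residue.
(20/47) = -1 → non-residue.
(36/47) = +1 → QR.
(37/47) = +1 → QR.
(45/47) = -1 → non-residue.
(46/47) = -1 → non-residue.
Total quadratic residues among the 7: 3.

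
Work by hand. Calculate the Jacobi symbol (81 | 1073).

Reciprocity: 81 ≡ 1 and 1073 ≡ 1 (mod 4), so (81/1073) = +(1073/81).
Reduce top mod 81: now compute (20/81).
Pull out 2^2: since 81 ≡ 1 (mod 8), (2/81) = +1, so (2/81)^2 = +1.
Reciprocity: 5 ≡ 1 and 81 ≡ 1 (mod 4), so (5/81) = +(81/5).
Reduce top mod 5: now compute (1/5).
Reached (1/5) = 1. Collecting the sign flips along the way, the symbol is +1.

1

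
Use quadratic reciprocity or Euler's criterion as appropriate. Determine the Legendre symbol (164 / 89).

-1

Euler's criterion: (164/89) ≡ 75^44 (mod 89).
75^2 ≡ 18 (mod 89)
75^4 ≡ 57 (mod 89)
75^8 ≡ 45 (mod 89)
75^16 ≡ 67 (mod 89)
75^32 ≡ 39 (mod 89)
75^44 = 75^(32+8+4) ≡ 88 (mod 89).
Result is 88 ≡ −1, so (164/89) = −1.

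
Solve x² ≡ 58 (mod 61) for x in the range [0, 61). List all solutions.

27, 34

61 ≡ 1 (mod 4), so we find a root by search.
Trying successive values, 27² = 729 ≡ 58 (mod 61). The other root is 61 − 27 = 34.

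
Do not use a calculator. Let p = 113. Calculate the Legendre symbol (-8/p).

Euler's criterion: (-8/113) ≡ 105^56 (mod 113).
105^2 ≡ 64 (mod 113)
105^4 ≡ 28 (mod 113)
105^8 ≡ 106 (mod 113)
105^16 ≡ 49 (mod 113)
105^32 ≡ 28 (mod 113)
105^56 = 105^(32+16+8) ≡ 1 (mod 113).
Result is 1, so (-8/113) = 1.

1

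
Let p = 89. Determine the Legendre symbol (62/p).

Pull out 2: since 89 ≡ 1 (mod 8), (2/89) = +1.
Reciprocity: 31 ≡ 3 and 89 ≡ 1 (mod 4), so (31/89) = +(89/31).
Reduce top mod 31: now compute (27/31).
Reciprocity: 27 ≡ 3 and 31 ≡ 3 (mod 4), so (27/31) = −(31/27).
Reduce top mod 27: now compute (4/27).
Pull out 2^2: since 27 ≡ 3 (mod 8), (2/27) = -1, so (2/27)^2 = +1.
Reached (1/27) = 1. Collecting the sign flips along the way, the symbol is -1.

-1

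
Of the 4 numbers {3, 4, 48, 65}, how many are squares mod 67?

2

(3/67) = -1 → non-residue.
(4/67) = +1 → QR.
(48/67) = -1 → non-residue.
(65/67) = +1 → QR.
Total quadratic residues among the 4: 2.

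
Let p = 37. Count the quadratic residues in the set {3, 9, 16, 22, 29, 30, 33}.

5

(3/37) = +1 → QR.
(9/37) = +1 → QR.
(16/37) = +1 → QR.
(22/37) = -1 → non-residue.
(29/37) = -1 → non-residue.
(30/37) = +1 → QR.
(33/37) = +1 → QR.
Total quadratic residues among the 7: 5.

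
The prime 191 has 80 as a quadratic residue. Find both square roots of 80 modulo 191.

56, 135

Since 191 ≡ 3 (mod 4), a square root of 80 is 80^((191+1)/4) = 80^48 mod 191.
Repeated squaring: 80^2≡97, 80^4≡50, 80^8≡17, 80^16≡98, 80^32≡54 (mod 191).
80^48 = 80^(32+16) ≡ 135 (mod 191).
Check: 135² = 18225 ≡ 80 (mod 191). The two roots are 56 and 135.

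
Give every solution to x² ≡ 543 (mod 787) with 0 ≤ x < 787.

Since 787 ≡ 3 (mod 4), a square root of 543 is 543^((787+1)/4) = 543^197 mod 787.
Repeated squaring: 543^2≡511, 543^4≡624, 543^8≡598, 543^16≡306, 543^32≡770, 543^64≡289, 543^128≡99 (mod 787).
543^197 = 543^(128+64+4+1) ≡ 475 (mod 787).
Check: 475² = 225625 ≡ 543 (mod 787). The two roots are 312 and 475.

312, 475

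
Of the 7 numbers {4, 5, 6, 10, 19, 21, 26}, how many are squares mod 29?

(4/29) = +1 → QR.
(5/29) = +1 → QR.
(6/29) = +1 → QR.
(10/29) = -1 → non-residue.
(19/29) = -1 → non-residue.
(21/29) = -1 → non-residue.
(26/29) = -1 → non-residue.
Total quadratic residues among the 7: 3.

3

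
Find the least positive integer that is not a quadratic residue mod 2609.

3

(2/2609) = +1, so 2 is a residue.
(3/2609) = −1, so 3 is the smallest positive non-residue mod 2609.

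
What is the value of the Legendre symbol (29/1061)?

-1

Reciprocity: 29 ≡ 1 and 1061 ≡ 1 (mod 4), so (29/1061) = +(1061/29).
Reduce top mod 29: now compute (17/29).
Reciprocity: 17 ≡ 1 and 29 ≡ 1 (mod 4), so (17/29) = +(29/17).
Reduce top mod 17: now compute (12/17).
Pull out 2^2: since 17 ≡ 1 (mod 8), (2/17) = +1, so (2/17)^2 = +1.
Reciprocity: 3 ≡ 3 and 17 ≡ 1 (mod 4), so (3/17) = +(17/3).
Reduce top mod 3: now compute (2/3).
Pull out 2: since 3 ≡ 3 (mod 8), (2/3) = -1.
Reached (1/3) = 1. Collecting the sign flips along the way, the symbol is -1.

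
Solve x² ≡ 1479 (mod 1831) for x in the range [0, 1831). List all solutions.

Since 1831 ≡ 3 (mod 4), a square root of 1479 is 1479^((1831+1)/4) = 1479^458 mod 1831.
Repeated squaring: 1479^2≡1227, 1479^4≡447, 1479^8≡230, 1479^16≡1632, 1479^32≡1150, 1479^64≡518, 1479^128≡998, 1479^256≡1771 (mod 1831).
1479^458 = 1479^(256+128+64+8+2) ≡ 1421 (mod 1831).
Check: 1421² = 2019241 ≡ 1479 (mod 1831). The two roots are 410 and 1421.

410, 1421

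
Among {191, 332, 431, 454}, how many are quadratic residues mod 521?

2

(191/521) = -1 → non-residue.
(332/521) = +1 → QR.
(431/521) = +1 → QR.
(454/521) = -1 → non-residue.
Total quadratic residues among the 4: 2.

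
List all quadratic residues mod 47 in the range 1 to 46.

1 2 3 4 6 7 8 9 12 14 16 17 18 21 24 25 27 28 32 34 36 37 42

Square k = 1,…,23 (k and 47−k give the same square):
1²=1, 2²=4, 3²=9, 4²=16, 5²=25, 6²=36, 7²≡2, 8²≡17, 9²≡34, 10²≡6, 11²≡27, 12²≡3, 13²≡28, 14²≡8, 15²≡37, 16²≡21, 17²≡7, 18²≡42, 19²≡32, 20²≡24, 21²≡18, 22²≡14, 23²≡12 (mod 47).
So the quadratic residues mod 47 are {1, 2, 3, 4, 6, 7, 8, 9, 12, 14, 16, 17, 18, 21, 24, 25, 27, 28, 32, 34, 36, 37, 42}.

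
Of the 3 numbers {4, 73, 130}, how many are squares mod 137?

(4/137) = +1 → QR.
(73/137) = +1 → QR.
(130/137) = +1 → QR.
Total quadratic residues among the 3: 3.

3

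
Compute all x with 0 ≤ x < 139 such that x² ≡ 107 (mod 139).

Since 139 ≡ 3 (mod 4), a square root of 107 is 107^((139+1)/4) = 107^35 mod 139.
Repeated squaring: 107^2≡51, 107^4≡99, 107^8≡71, 107^16≡37, 107^32≡118 (mod 139).
107^35 = 107^(32+2+1) ≡ 78 (mod 139).
Check: 78² = 6084 ≡ 107 (mod 139). The two roots are 61 and 78.

61, 78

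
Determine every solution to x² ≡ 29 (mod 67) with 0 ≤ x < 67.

30, 37

Since 67 ≡ 3 (mod 4), a square root of 29 is 29^((67+1)/4) = 29^17 mod 67.
Repeated squaring: 29^2≡37, 29^4≡29, 29^8≡37, 29^16≡29 (mod 67).
29^17 = 29^(16+1) ≡ 37 (mod 67).
Check: 37² = 1369 ≡ 29 (mod 67). The two roots are 30 and 37.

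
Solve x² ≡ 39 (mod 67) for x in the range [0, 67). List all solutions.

21, 46

Since 67 ≡ 3 (mod 4), a square root of 39 is 39^((67+1)/4) = 39^17 mod 67.
Repeated squaring: 39^2≡47, 39^4≡65, 39^8≡4, 39^16≡16 (mod 67).
39^17 = 39^(16+1) ≡ 21 (mod 67).
Check: 21² = 441 ≡ 39 (mod 67). The two roots are 21 and 46.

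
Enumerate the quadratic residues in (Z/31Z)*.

Square k = 1,…,15 (k and 31−k give the same square):
1²=1, 2²=4, 3²=9, 4²=16, 5²=25, 6²≡5, 7²≡18, 8²≡2, 9²≡19, 10²≡7, 11²≡28, 12²≡20, 13²≡14, 14²≡10, 15²≡8 (mod 31).
So the quadratic residues mod 31 are {1, 2, 4, 5, 7, 8, 9, 10, 14, 16, 18, 19, 20, 25, 28}.

1 2 4 5 7 8 9 10 14 16 18 19 20 25 28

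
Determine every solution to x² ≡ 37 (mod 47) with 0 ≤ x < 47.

15, 32

Since 47 ≡ 3 (mod 4), a square root of 37 is 37^((47+1)/4) = 37^12 mod 47.
Repeated squaring: 37^2≡6, 37^4≡36, 37^8≡27 (mod 47).
37^12 = 37^(8+4) ≡ 32 (mod 47).
Check: 32² = 1024 ≡ 37 (mod 47). The two roots are 15 and 32.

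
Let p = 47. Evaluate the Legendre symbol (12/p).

Pull out 2^2: since 47 ≡ 7 (mod 8), (2/47) = +1, so (2/47)^2 = +1.
Reciprocity: 3 ≡ 3 and 47 ≡ 3 (mod 4), so (3/47) = −(47/3).
Reduce top mod 3: now compute (2/3).
Pull out 2: since 3 ≡ 3 (mod 8), (2/3) = -1.
Reached (1/3) = 1. Collecting the sign flips along the way, the symbol is +1.

1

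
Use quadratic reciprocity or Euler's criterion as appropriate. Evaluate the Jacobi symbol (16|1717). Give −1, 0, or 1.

1

Pull out 2^4: since 1717 ≡ 5 (mod 8), (2/1717) = -1, so (2/1717)^4 = +1.
Reached (1/1717) = 1. Collecting the sign flips along the way, the symbol is +1.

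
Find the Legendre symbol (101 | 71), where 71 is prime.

First reduce: 101 ≡ 30 (mod 71).
Pull out 2: since 71 ≡ 7 (mod 8), (2/71) = +1.
Reciprocity: 15 ≡ 3 and 71 ≡ 3 (mod 4), so (15/71) = −(71/15).
Reduce top mod 15: now compute (11/15).
Reciprocity: 11 ≡ 3 and 15 ≡ 3 (mod 4), so (11/15) = −(15/11).
Reduce top mod 11: now compute (4/11).
Pull out 2^2: since 11 ≡ 3 (mod 8), (2/11) = -1, so (2/11)^2 = +1.
Reached (1/11) = 1. Collecting the sign flips along the way, the symbol is +1.

1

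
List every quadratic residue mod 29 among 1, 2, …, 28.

1 4 5 6 7 9 13 16 20 22 23 24 25 28

Square k = 1,…,14 (k and 29−k give the same square):
1²=1, 2²=4, 3²=9, 4²=16, 5²=25, 6²≡7, 7²≡20, 8²≡6, 9²≡23, 10²≡13, 11²≡5, 12²≡28, 13²≡24, 14²≡22 (mod 29).
So the quadratic residues mod 29 are {1, 4, 5, 6, 7, 9, 13, 16, 20, 22, 23, 24, 25, 28}.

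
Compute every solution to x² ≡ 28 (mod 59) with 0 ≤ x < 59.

Since 59 ≡ 3 (mod 4), a square root of 28 is 28^((59+1)/4) = 28^15 mod 59.
Repeated squaring: 28^2≡17, 28^4≡53, 28^8≡36 (mod 59).
28^15 = 28^(8+4+2+1) ≡ 21 (mod 59).
Check: 21² = 441 ≡ 28 (mod 59). The two roots are 21 and 38.

21, 38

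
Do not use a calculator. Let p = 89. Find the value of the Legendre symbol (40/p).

1

Pull out 2^3: since 89 ≡ 1 (mod 8), (2/89) = +1, so (2/89)^3 = +1.
Reciprocity: 5 ≡ 1 and 89 ≡ 1 (mod 4), so (5/89) = +(89/5).
Reduce top mod 5: now compute (4/5).
Pull out 2^2: since 5 ≡ 5 (mod 8), (2/5) = -1, so (2/5)^2 = +1.
Reached (1/5) = 1. Collecting the sign flips along the way, the symbol is +1.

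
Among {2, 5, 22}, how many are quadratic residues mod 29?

2

(2/29) = -1 → non-residue.
(5/29) = +1 → QR.
(22/29) = +1 → QR.
Total quadratic residues among the 3: 2.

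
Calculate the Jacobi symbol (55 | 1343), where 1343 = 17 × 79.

Reciprocity: 55 ≡ 3 and 1343 ≡ 3 (mod 4), so (55/1343) = −(1343/55).
Reduce top mod 55: now compute (23/55).
Reciprocity: 23 ≡ 3 and 55 ≡ 3 (mod 4), so (23/55) = −(55/23).
Reduce top mod 23: now compute (9/23).
Reciprocity: 9 ≡ 1 and 23 ≡ 3 (mod 4), so (9/23) = +(23/9).
Reduce top mod 9: now compute (5/9).
Reciprocity: 5 ≡ 1 and 9 ≡ 1 (mod 4), so (5/9) = +(9/5).
Reduce top mod 5: now compute (4/5).
Pull out 2^2: since 5 ≡ 5 (mod 8), (2/5) = -1, so (2/5)^2 = +1.
Reached (1/5) = 1. Collecting the sign flips along the way, the symbol is +1.

1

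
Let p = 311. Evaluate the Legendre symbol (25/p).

1

Reciprocity: 25 ≡ 1 and 311 ≡ 3 (mod 4), so (25/311) = +(311/25).
Reduce top mod 25: now compute (11/25).
Reciprocity: 11 ≡ 3 and 25 ≡ 1 (mod 4), so (11/25) = +(25/11).
Reduce top mod 11: now compute (3/11).
Reciprocity: 3 ≡ 3 and 11 ≡ 3 (mod 4), so (3/11) = −(11/3).
Reduce top mod 3: now compute (2/3).
Pull out 2: since 3 ≡ 3 (mod 8), (2/3) = -1.
Reached (1/3) = 1. Collecting the sign flips along the way, the symbol is +1.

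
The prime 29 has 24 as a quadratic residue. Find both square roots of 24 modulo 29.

13, 16

29 ≡ 1 (mod 4), so we find a root by search.
Trying successive values, 13² = 169 ≡ 24 (mod 29). The other root is 29 − 13 = 16.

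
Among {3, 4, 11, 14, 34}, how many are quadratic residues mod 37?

4

(3/37) = +1 → QR.
(4/37) = +1 → QR.
(11/37) = +1 → QR.
(14/37) = -1 → non-residue.
(34/37) = +1 → QR.
Total quadratic residues among the 5: 4.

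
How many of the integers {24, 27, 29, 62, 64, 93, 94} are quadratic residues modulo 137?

2

(24/137) = -1 → non-residue.
(27/137) = -1 → non-residue.
(29/137) = -1 → non-residue.
(62/137) = -1 → non-residue.
(64/137) = +1 → QR.
(93/137) = +1 → QR.
(94/137) = -1 → non-residue.
Total quadratic residues among the 7: 2.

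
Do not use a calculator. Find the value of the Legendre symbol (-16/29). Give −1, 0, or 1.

First reduce: -16 ≡ 13 (mod 29).
Reciprocity: 13 ≡ 1 and 29 ≡ 1 (mod 4), so (13/29) = +(29/13).
Reduce top mod 13: now compute (3/13).
Reciprocity: 3 ≡ 3 and 13 ≡ 1 (mod 4), so (3/13) = +(13/3).
Reduce top mod 3: now compute (1/3).
Reached (1/3) = 1. Collecting the sign flips along the way, the symbol is +1.

1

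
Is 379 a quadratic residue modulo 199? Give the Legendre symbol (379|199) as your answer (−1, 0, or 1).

1

First reduce: 379 ≡ 180 (mod 199).
Pull out 2^2: since 199 ≡ 7 (mod 8), (2/199) = +1, so (2/199)^2 = +1.
Reciprocity: 45 ≡ 1 and 199 ≡ 3 (mod 4), so (45/199) = +(199/45).
Reduce top mod 45: now compute (19/45).
Reciprocity: 19 ≡ 3 and 45 ≡ 1 (mod 4), so (19/45) = +(45/19).
Reduce top mod 19: now compute (7/19).
Reciprocity: 7 ≡ 3 and 19 ≡ 3 (mod 4), so (7/19) = −(19/7).
Reduce top mod 7: now compute (5/7).
Reciprocity: 5 ≡ 1 and 7 ≡ 3 (mod 4), so (5/7) = +(7/5).
Reduce top mod 5: now compute (2/5).
Pull out 2: since 5 ≡ 5 (mod 8), (2/5) = -1.
Reached (1/5) = 1. Collecting the sign flips along the way, the symbol is +1.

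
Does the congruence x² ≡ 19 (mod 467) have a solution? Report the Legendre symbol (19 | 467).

-1

Euler's criterion: (19/467) ≡ 19^233 (mod 467).
19^2 ≡ 361 (mod 467)
19^4 ≡ 28 (mod 467)
19^8 ≡ 317 (mod 467)
19^16 ≡ 84 (mod 467)
19^32 ≡ 51 (mod 467)
19^64 ≡ 266 (mod 467)
19^128 ≡ 239 (mod 467)
19^233 = 19^(128+64+32+8+1) ≡ 466 (mod 467).
Result is 466 ≡ −1, so (19/467) = −1.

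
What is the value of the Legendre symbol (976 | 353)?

1

First reduce: 976 ≡ 270 (mod 353).
Pull out 2: since 353 ≡ 1 (mod 8), (2/353) = +1.
Reciprocity: 135 ≡ 3 and 353 ≡ 1 (mod 4), so (135/353) = +(353/135).
Reduce top mod 135: now compute (83/135).
Reciprocity: 83 ≡ 3 and 135 ≡ 3 (mod 4), so (83/135) = −(135/83).
Reduce top mod 83: now compute (52/83).
Pull out 2^2: since 83 ≡ 3 (mod 8), (2/83) = -1, so (2/83)^2 = +1.
Reciprocity: 13 ≡ 1 and 83 ≡ 3 (mod 4), so (13/83) = +(83/13).
Reduce top mod 13: now compute (5/13).
Reciprocity: 5 ≡ 1 and 13 ≡ 1 (mod 4), so (5/13) = +(13/5).
Reduce top mod 5: now compute (3/5).
Reciprocity: 3 ≡ 3 and 5 ≡ 1 (mod 4), so (3/5) = +(5/3).
Reduce top mod 3: now compute (2/3).
Pull out 2: since 3 ≡ 3 (mod 8), (2/3) = -1.
Reached (1/3) = 1. Collecting the sign flips along the way, the symbol is +1.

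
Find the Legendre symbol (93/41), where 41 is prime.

Euler's criterion: (93/41) ≡ 11^20 (mod 41).
11^2 ≡ 39 (mod 41)
11^4 ≡ 4 (mod 41)
11^8 ≡ 16 (mod 41)
11^16 ≡ 10 (mod 41)
11^20 = 11^(16+4) ≡ 40 (mod 41).
Result is 40 ≡ −1, so (93/41) = −1.

-1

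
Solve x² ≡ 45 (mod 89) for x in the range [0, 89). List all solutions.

89 ≡ 1 (mod 4), so we find a root by search.
Trying successive values, 32² = 1024 ≡ 45 (mod 89). The other root is 89 − 32 = 57.

32, 57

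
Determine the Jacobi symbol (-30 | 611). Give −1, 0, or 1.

1

First reduce: -30 ≡ 581 (mod 611).
Reciprocity: 581 ≡ 1 and 611 ≡ 3 (mod 4), so (581/611) = +(611/581).
Reduce top mod 581: now compute (30/581).
Pull out 2: since 581 ≡ 5 (mod 8), (2/581) = -1.
Reciprocity: 15 ≡ 3 and 581 ≡ 1 (mod 4), so (15/581) = +(581/15).
Reduce top mod 15: now compute (11/15).
Reciprocity: 11 ≡ 3 and 15 ≡ 3 (mod 4), so (11/15) = −(15/11).
Reduce top mod 11: now compute (4/11).
Pull out 2^2: since 11 ≡ 3 (mod 8), (2/11) = -1, so (2/11)^2 = +1.
Reached (1/11) = 1. Collecting the sign flips along the way, the symbol is +1.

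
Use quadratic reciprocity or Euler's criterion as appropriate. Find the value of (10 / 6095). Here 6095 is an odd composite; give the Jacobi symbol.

0

Pull out 2: since 6095 ≡ 7 (mod 8), (2/6095) = +1.
Reciprocity: 5 ≡ 1 and 6095 ≡ 3 (mod 4), so (5/6095) = +(6095/5).
Reduce top mod 5: now compute (0/5).
Top reduces to 0: gcd > 1, so the symbol is 0.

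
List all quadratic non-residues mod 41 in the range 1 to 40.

Square k = 1,…,20 (k and 41−k give the same square):
1²=1, 2²=4, 3²=9, 4²=16, 5²=25, 6²=36, 7²≡8, 8²≡23, 9²≡40, 10²≡18, 11²≡39, 12²≡21, 13²≡5, 14²≡32, 15²≡20, 16²≡10, 17²≡2, 18²≡37, 19²≡33, 20²≡31 (mod 41).
The residues are {1, 2, 4, 5, 8, 9, 10, 16, 18, 20, 21, 23, 25, 31, 32, 33, 36, 37, 39, 40}; the non-residues are the remaining 20 nonzero classes.

3, 6, 7, 11, 12, 13, 14, 15, 17, 19, 22, 24, 26, 27, 28, 29, 30, 34, 35, 38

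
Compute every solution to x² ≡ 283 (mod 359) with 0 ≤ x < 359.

Since 359 ≡ 3 (mod 4), a square root of 283 is 283^((359+1)/4) = 283^90 mod 359.
Repeated squaring: 283^2≡32, 283^4≡306, 283^8≡296, 283^16≡20, 283^32≡41, 283^64≡245 (mod 359).
283^90 = 283^(64+16+8+2) ≡ 203 (mod 359).
Check: 203² = 41209 ≡ 283 (mod 359). The two roots are 156 and 203.

156, 203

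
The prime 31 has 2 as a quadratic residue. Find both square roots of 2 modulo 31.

8, 23

Since 31 ≡ 3 (mod 4), a square root of 2 is 2^((31+1)/4) = 2^8 mod 31.
Repeated squaring: 2^2≡4, 2^4≡16, 2^8≡8 (mod 31).
2^8 = 2^(8) ≡ 8 (mod 31).
Check: 8² = 64 ≡ 2 (mod 31). The two roots are 8 and 23.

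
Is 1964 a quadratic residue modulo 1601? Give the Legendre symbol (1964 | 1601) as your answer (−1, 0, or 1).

First reduce: 1964 ≡ 363 (mod 1601).
Reciprocity: 363 ≡ 3 and 1601 ≡ 1 (mod 4), so (363/1601) = +(1601/363).
Reduce top mod 363: now compute (149/363).
Reciprocity: 149 ≡ 1 and 363 ≡ 3 (mod 4), so (149/363) = +(363/149).
Reduce top mod 149: now compute (65/149).
Reciprocity: 65 ≡ 1 and 149 ≡ 1 (mod 4), so (65/149) = +(149/65).
Reduce top mod 65: now compute (19/65).
Reciprocity: 19 ≡ 3 and 65 ≡ 1 (mod 4), so (19/65) = +(65/19).
Reduce top mod 19: now compute (8/19).
Pull out 2^3: since 19 ≡ 3 (mod 8), (2/19) = -1, so (2/19)^3 = -1.
Reached (1/19) = 1. Collecting the sign flips along the way, the symbol is -1.

-1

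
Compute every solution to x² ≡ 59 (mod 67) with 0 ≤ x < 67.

27, 40

Since 67 ≡ 3 (mod 4), a square root of 59 is 59^((67+1)/4) = 59^17 mod 67.
Repeated squaring: 59^2≡64, 59^4≡9, 59^8≡14, 59^16≡62 (mod 67).
59^17 = 59^(16+1) ≡ 40 (mod 67).
Check: 40² = 1600 ≡ 59 (mod 67). The two roots are 27 and 40.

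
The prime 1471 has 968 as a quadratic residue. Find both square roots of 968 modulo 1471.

711, 760

Since 1471 ≡ 3 (mod 4), a square root of 968 is 968^((1471+1)/4) = 968^368 mod 1471.
Repeated squaring: 968^2≡1468, 968^4≡9, 968^8≡81, 968^16≡677, 968^32≡848, 968^64≡1256, 968^128≡624, 968^256≡1032 (mod 1471).
968^368 = 968^(256+64+32+16) ≡ 760 (mod 1471).
Check: 760² = 577600 ≡ 968 (mod 1471). The two roots are 711 and 760.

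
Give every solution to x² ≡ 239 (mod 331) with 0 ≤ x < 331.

153, 178

Since 331 ≡ 3 (mod 4), a square root of 239 is 239^((331+1)/4) = 239^83 mod 331.
Repeated squaring: 239^2≡189, 239^4≡304, 239^8≡67, 239^16≡186, 239^32≡172, 239^64≡125 (mod 331).
239^83 = 239^(64+16+2+1) ≡ 153 (mod 331).
Check: 153² = 23409 ≡ 239 (mod 331). The two roots are 153 and 178.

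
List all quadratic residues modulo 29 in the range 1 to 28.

1,4,5,6,7,9,13,16,20,22,23,24,25,28

Square k = 1,…,14 (k and 29−k give the same square):
1²=1, 2²=4, 3²=9, 4²=16, 5²=25, 6²≡7, 7²≡20, 8²≡6, 9²≡23, 10²≡13, 11²≡5, 12²≡28, 13²≡24, 14²≡22 (mod 29).
So the quadratic residues mod 29 are {1, 4, 5, 6, 7, 9, 13, 16, 20, 22, 23, 24, 25, 28}.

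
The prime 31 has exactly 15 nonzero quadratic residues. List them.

Square k = 1,…,15 (k and 31−k give the same square):
1²=1, 2²=4, 3²=9, 4²=16, 5²=25, 6²≡5, 7²≡18, 8²≡2, 9²≡19, 10²≡7, 11²≡28, 12²≡20, 13²≡14, 14²≡10, 15²≡8 (mod 31).
So the quadratic residues mod 31 are {1, 2, 4, 5, 7, 8, 9, 10, 14, 16, 18, 19, 20, 25, 28}.

1,2,4,5,7,8,9,10,14,16,18,19,20,25,28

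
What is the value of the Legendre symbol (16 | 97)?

1

Euler's criterion: (16/97) ≡ 16^48 (mod 97).
16^2 ≡ 62 (mod 97)
16^4 ≡ 61 (mod 97)
16^8 ≡ 35 (mod 97)
16^16 ≡ 61 (mod 97)
16^32 ≡ 35 (mod 97)
16^48 = 16^(32+16) ≡ 1 (mod 97).
Result is 1, so (16/97) = 1.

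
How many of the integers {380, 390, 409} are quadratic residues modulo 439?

(380/439) = +1 → QR.
(390/439) = -1 → non-residue.
(409/439) = +1 → QR.
Total quadratic residues among the 3: 2.

2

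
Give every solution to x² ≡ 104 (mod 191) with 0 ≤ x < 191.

Since 191 ≡ 3 (mod 4), a square root of 104 is 104^((191+1)/4) = 104^48 mod 191.
Repeated squaring: 104^2≡120, 104^4≡75, 104^8≡86, 104^16≡138, 104^32≡135 (mod 191).
104^48 = 104^(32+16) ≡ 103 (mod 191).
Check: 103² = 10609 ≡ 104 (mod 191). The two roots are 88 and 103.

88, 103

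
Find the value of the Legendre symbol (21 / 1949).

Reciprocity: 21 ≡ 1 and 1949 ≡ 1 (mod 4), so (21/1949) = +(1949/21).
Reduce top mod 21: now compute (17/21).
Reciprocity: 17 ≡ 1 and 21 ≡ 1 (mod 4), so (17/21) = +(21/17).
Reduce top mod 17: now compute (4/17).
Pull out 2^2: since 17 ≡ 1 (mod 8), (2/17) = +1, so (2/17)^2 = +1.
Reached (1/17) = 1. Collecting the sign flips along the way, the symbol is +1.

1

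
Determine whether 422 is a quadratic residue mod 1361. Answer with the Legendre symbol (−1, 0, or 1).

1

Pull out 2: since 1361 ≡ 1 (mod 8), (2/1361) = +1.
Reciprocity: 211 ≡ 3 and 1361 ≡ 1 (mod 4), so (211/1361) = +(1361/211).
Reduce top mod 211: now compute (95/211).
Reciprocity: 95 ≡ 3 and 211 ≡ 3 (mod 4), so (95/211) = −(211/95).
Reduce top mod 95: now compute (21/95).
Reciprocity: 21 ≡ 1 and 95 ≡ 3 (mod 4), so (21/95) = +(95/21).
Reduce top mod 21: now compute (11/21).
Reciprocity: 11 ≡ 3 and 21 ≡ 1 (mod 4), so (11/21) = +(21/11).
Reduce top mod 11: now compute (10/11).
Pull out 2: since 11 ≡ 3 (mod 8), (2/11) = -1.
Reciprocity: 5 ≡ 1 and 11 ≡ 3 (mod 4), so (5/11) = +(11/5).
Reduce top mod 5: now compute (1/5).
Reached (1/5) = 1. Collecting the sign flips along the way, the symbol is +1.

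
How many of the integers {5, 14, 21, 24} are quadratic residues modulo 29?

2

(5/29) = +1 → QR.
(14/29) = -1 → non-residue.
(21/29) = -1 → non-residue.
(24/29) = +1 → QR.
Total quadratic residues among the 4: 2.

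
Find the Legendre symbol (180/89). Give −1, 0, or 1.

First reduce: 180 ≡ 2 (mod 89).
Pull out 2: since 89 ≡ 1 (mod 8), (2/89) = +1.
Reached (1/89) = 1. Collecting the sign flips along the way, the symbol is +1.

1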